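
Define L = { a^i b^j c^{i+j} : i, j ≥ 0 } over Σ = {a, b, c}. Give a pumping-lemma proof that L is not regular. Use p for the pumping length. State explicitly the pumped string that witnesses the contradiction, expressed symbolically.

a^{p+k} b^p c^{2p}

Suppose for contradiction that L is regular, and let p be the pumping length.
Take w = a^p b^p c^{2p} ∈ L (with i=j=p, i+j=2p), |w| = 4p ≥ p.
The pumping lemma gives a decomposition w = xyz where |xy| ≤ p and y is nonempty.
Because |xy| ≤ p and w begins with p copies of a, we have y = a^k with 1 ≤ k ≤ p.
Consider xy^2z = a^{p+k} b^p c^{2p}. Now the a- and b-counts sum to 2p+k, but the c-count is 2p ≠ 2p+k. So xy^2z ∉ L.
This contradicts the pumping lemma, so L is not regular.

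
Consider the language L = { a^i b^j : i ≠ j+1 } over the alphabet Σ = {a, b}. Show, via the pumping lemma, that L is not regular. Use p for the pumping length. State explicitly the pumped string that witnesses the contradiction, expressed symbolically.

Assume L is regular; let p be its pumping constant.
Choose w = a^p b^{p+p!-1}. Since p ≠ (p+p!-1)+1 = p+p!, w ∈ L; and |w| ≥ p.
By the pumping lemma, w = xyz with |xy| ≤ p and y is nonempty.
Because |xy| ≤ p and w begins with p copies of a, we have y = a^k with 1 ≤ k ≤ p.
Since 1 ≤ k ≤ p, k divides p!; set t = 1 + p!/k. Then xy^t z has p + (p!/k)·k = p + p! copies of a. Now the a-count is p+p! and (b-count)+1 = (p+p!-1)+1 = p+p!, so i ≠ j+1 fails. So xy^t z = a^{p+p!} b^{p+p!-1} ∉ L.
Contradiction. Therefore L is not regular.

a^{p+p!} b^{p+p!-1}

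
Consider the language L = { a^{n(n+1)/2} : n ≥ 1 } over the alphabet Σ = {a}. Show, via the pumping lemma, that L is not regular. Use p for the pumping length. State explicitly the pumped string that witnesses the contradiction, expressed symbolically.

Suppose for contradiction that L is regular, and let p be the pumping length.
Take w = a^{p(p+1)/2} ∈ L with |w| = p(p+1)/2 ≥ p.
By the pumping lemma, w = xyz with |xy| ≤ p and y is nonempty.
Then y = a^k for some k with 1 ≤ k ≤ p.
Pump with i = 2: xy^2z = a^{p(p+1)/2+k}. Since 1 ≤ k ≤ p, p(p+1)/2 < p(p+1)/2+k ≤ p(p+1)/2+p < (p+1)(p+2)/2, so p(p+1)/2+k is strictly between consecutive triangular numbers. So xy^2z ∉ L.
This is a contradiction; hence L is not regular.

a^{p(p+1)/2+k}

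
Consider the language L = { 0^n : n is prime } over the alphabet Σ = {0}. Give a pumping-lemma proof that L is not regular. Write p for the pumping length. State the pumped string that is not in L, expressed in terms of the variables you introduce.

Toward a contradiction, assume L is regular with pumping length p.
Let q be a prime with q ≥ p+2 (infinitely many primes exist), and take w = 0^q ∈ L with |w| = q ≥ p.
The pumping lemma gives a decomposition w = xyz where |xy| ≤ p and y is nonempty.
Then y = 0^k for some k with 1 ≤ k ≤ p.
Since 1 ≤ k ≤ p, |xz| = q-k. Pump with i = q+1: |xy^{q+1}z| = (q-k)+(q+1)k = q+qk = q(1+k), which is composite (both factors ≥ 2). So xy^{q+1}z = 0^{q(1+k)} ∉ L.
This contradicts the pumping lemma, so L is not regular.

0^{q(1+k)}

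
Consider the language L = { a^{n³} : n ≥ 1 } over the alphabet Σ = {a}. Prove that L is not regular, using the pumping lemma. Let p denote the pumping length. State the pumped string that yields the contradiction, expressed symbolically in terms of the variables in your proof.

Assume L is regular. Let p be the pumping length given by the pumping lemma.
Take w = a^{p³} ∈ L with |w| = p³ ≥ p.
The pumping lemma gives a decomposition w = xyz where |xy| ≤ p and |y| > 0.
Then y = a^k for some k with 1 ≤ k ≤ p.
Pump with i = 2: xy^2z = a^{p³+k}. Since 1 ≤ k ≤ p, p³ < p³+k ≤ p³+p < p³+3p²+3p+1 = (p+1)³, so p³+k is not a perfect cube. So xy^2z ∉ L.
Contradiction. Therefore L is not regular.

a^{p³+k}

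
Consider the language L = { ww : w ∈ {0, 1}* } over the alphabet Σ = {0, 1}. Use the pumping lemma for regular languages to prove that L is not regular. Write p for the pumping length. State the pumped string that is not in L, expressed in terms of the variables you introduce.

Assume L is regular. Let p be the pumping length given by the pumping lemma.
Take w = 0^p 1^p 0^p 1^p = uu where u = 0^p1^p; then w ∈ L and |w| = 4p ≥ p.
Write w = xyz as guaranteed by the lemma, with |xy| ≤ p and |y| ≥ 1.
Since the first p symbols of w are all 0's and |xy| ≤ p, y lies entirely in the leading 0-block: y = 0^k for some k with 1 ≤ k ≤ p.
Pump with i = 2: xy^2z = 0^{p+k} 1^p 0^p 1^p, of length 4p+k. Suppose this equals vv. The string starts with 0 and ends with 1, so v does too; thus the boundary between the two copies of v is a 1→0 transition. There is exactly one such transition, at position 2p+k, so |v| = 2p+k and |vv| = 4p+2k ≠ 4p+k since k ≥ 1. So xy^2z ∉ L.
Contradiction. Therefore L is not regular.

0^{p+k} 1^p 0^p 1^p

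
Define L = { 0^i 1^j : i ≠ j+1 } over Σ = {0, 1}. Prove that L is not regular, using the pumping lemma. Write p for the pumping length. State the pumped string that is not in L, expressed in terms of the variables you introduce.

0^{p+p!} 1^{p+p!-1}

Assume L is regular. Let p be the pumping length given by the pumping lemma.
Choose w = 0^p 1^{p+p!-1}. Since p ≠ (p+p!-1)+1 = p+p!, w ∈ L; and |w| ≥ p.
By the pumping lemma, w = xyz with |xy| ≤ p and |y| > 0.
The first p characters of w are 0's, so xy (and hence y) consists only of 0's. Write y = 0^k, 1 ≤ k ≤ p.
Since 1 ≤ k ≤ p, k divides p!; set t = 1 + p!/k. Then xy^t z has p + (p!/k)·k = p + p! copies of 0. Now the 0-count is p+p! and (1-count)+1 = (p+p!-1)+1 = p+p!, so i ≠ j+1 fails. So xy^t z = 0^{p+p!} 1^{p+p!-1} ∉ L.
This contradicts the pumping lemma, so L is not regular.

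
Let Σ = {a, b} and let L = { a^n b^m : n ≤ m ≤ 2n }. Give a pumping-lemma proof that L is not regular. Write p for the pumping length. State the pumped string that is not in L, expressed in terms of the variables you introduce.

Toward a contradiction, assume L is regular with pumping length p.
Take w = a^p b^p ∈ L (since p ≤ p ≤ 2p), with |w| = 2p ≥ p.
The pumping lemma gives a decomposition w = xyz where |xy| ≤ p and |y| ≥ 1.
Because |xy| ≤ p and w begins with p copies of a, we have y = a^k with 1 ≤ k ≤ p.
Pump with i = 2: xy^2z = a^{p+k} b^p. Now n = p+k > p = m, so the condition n ≤ m fails. Thus xy^2z ∉ L.
This contradicts the pumping lemma, so L is not regular.

a^{p+k} b^p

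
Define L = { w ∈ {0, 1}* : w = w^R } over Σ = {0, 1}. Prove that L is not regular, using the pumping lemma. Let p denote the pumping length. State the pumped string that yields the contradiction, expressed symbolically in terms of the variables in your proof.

0^{p+k} 1 0^p

Assume L is regular. Let p be the pumping length given by the pumping lemma.
Take w = 0^p 1 0^p, a palindrome of length 2p+1 ≥ p.
By the pumping lemma, w = xyz with |xy| ≤ p and |y| ≥ 1.
Because |xy| ≤ p and w begins with p copies of 0, we have y = 0^k with 1 ≤ k ≤ p.
Pump with i = 2: xy^2z = 0^{p+k} 1 0^p. Its reverse is 0^p 1 0^{p+k}, which differs from xy^2z since k ≥ 1. So xy^2z is not a palindrome and xy^2z ∉ L.
This is a contradiction; hence L is not regular.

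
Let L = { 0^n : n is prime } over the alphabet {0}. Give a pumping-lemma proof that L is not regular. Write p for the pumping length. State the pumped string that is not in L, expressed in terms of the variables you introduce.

Suppose for contradiction that L is regular, and let p be the pumping length.
Let q be a prime with q ≥ p+2 (infinitely many primes exist), and take w = 0^q ∈ L with |w| = q ≥ p.
The pumping lemma gives a decomposition w = xyz where |xy| ≤ p and |y| ≥ 1.
Then y = 0^k for some k with 1 ≤ k ≤ p.
Since 1 ≤ k ≤ p, |xz| = q-k. Pump with i = q+1: |xy^{q+1}z| = (q-k)+(q+1)k = q+qk = q(1+k), which is composite (both factors ≥ 2). So xy^{q+1}z = 0^{q(1+k)} ∉ L.
This contradicts the pumping lemma, so L is not regular.

0^{q(1+k)}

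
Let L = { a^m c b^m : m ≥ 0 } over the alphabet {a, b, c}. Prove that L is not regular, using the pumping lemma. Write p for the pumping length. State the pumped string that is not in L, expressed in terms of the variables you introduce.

a^{p+k} c b^p

Assume L is regular; let p be its pumping constant.
Take w = a^p c b^p ∈ L with |w| = 2p+1 ≥ p.
The pumping lemma gives a decomposition w = xyz where |xy| ≤ p and y is nonempty.
The first p characters of w are a's, so xy (and hence y) consists only of a's. Write y = a^k, 1 ≤ k ≤ p.
Pump with i = 2: xy^2z = a^{p+k} c b^p, which would require p+k = p. But k ≥ 1, so xy^2z ∉ L.
This contradicts the pumping lemma, so L is not regular.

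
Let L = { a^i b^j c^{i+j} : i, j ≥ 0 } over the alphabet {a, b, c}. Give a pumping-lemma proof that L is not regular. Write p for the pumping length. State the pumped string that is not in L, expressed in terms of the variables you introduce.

Suppose for contradiction that L is regular, and let p be the pumping length.
Take w = a^p b^p c^{2p} ∈ L (with i=j=p, i+j=2p), |w| = 4p ≥ p.
By the pumping lemma, w = xyz with |xy| ≤ p and y is nonempty.
Since the first p symbols of w are all a's and |xy| ≤ p, y lies entirely in the leading a-block: y = a^k for some k with 1 ≤ k ≤ p.
Consider xy^2z = a^{p+k} b^p c^{2p}. Now the a- and b-counts sum to 2p+k, but the c-count is 2p ≠ 2p+k. So xy^2z ∉ L.
This is a contradiction; hence L is not regular.

a^{p+k} b^p c^{2p}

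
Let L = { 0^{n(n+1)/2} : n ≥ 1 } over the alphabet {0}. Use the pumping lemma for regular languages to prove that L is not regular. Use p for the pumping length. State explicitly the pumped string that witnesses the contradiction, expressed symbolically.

Toward a contradiction, assume L is regular with pumping length p.
Take w = 0^{p(p+1)/2} ∈ L with |w| = p(p+1)/2 ≥ p.
Write w = xyz as guaranteed by the lemma, with |xy| ≤ p and |y| ≥ 1.
Then y = 0^k for some k with 1 ≤ k ≤ p.
Pump with i = 2: xy^2z = 0^{p(p+1)/2+k}. Since 1 ≤ k ≤ p, p(p+1)/2 < p(p+1)/2+k ≤ p(p+1)/2+p < (p+1)(p+2)/2, so p(p+1)/2+k is strictly between consecutive triangular numbers. So xy^2z ∉ L.
This contradicts the pumping lemma, so L is not regular.

0^{p(p+1)/2+k}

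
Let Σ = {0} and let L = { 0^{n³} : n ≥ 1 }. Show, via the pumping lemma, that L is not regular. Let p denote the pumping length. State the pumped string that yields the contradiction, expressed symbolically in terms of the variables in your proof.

0^{p³+k}

Toward a contradiction, assume L is regular with pumping length p.
Take w = 0^{p³} ∈ L with |w| = p³ ≥ p.
Write w = xyz as guaranteed by the lemma, with |xy| ≤ p and y is nonempty.
Then y = 0^k for some k with 1 ≤ k ≤ p.
Pump with i = 2: xy^2z = 0^{p³+k}. Since 1 ≤ k ≤ p, p³ < p³+k ≤ p³+p < p³+3p²+3p+1 = (p+1)³, so p³+k is not a perfect cube. So xy^2z ∉ L.
This is a contradiction; hence L is not regular.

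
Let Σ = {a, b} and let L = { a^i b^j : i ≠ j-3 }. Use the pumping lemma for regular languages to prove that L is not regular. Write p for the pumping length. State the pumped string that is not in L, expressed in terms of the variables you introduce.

a^{p+p!} b^{p+p!+3}

Assume L is regular. Let p be the pumping length given by the pumping lemma.
Choose w = a^p b^{p+p!+3}. Since p ≠ (p+p!+3)-3 = p+p!, w ∈ L; and |w| ≥ p.
Write w = xyz as guaranteed by the lemma, with |xy| ≤ p and |y| ≥ 1.
The first p characters of w are a's, so xy (and hence y) consists only of a's. Write y = a^k, 1 ≤ k ≤ p.
Since 1 ≤ k ≤ p, k divides p!; set t = 1 + p!/k. Then xy^t z has p + (p!/k)·k = p + p! copies of a. Now the a-count is p+p! and (b-count)-3 = (p+p!+3)-3 = p+p!, so i ≠ j-3 fails. So xy^t z = a^{p+p!} b^{p+p!+3} ∉ L.
Contradiction. Therefore L is not regular.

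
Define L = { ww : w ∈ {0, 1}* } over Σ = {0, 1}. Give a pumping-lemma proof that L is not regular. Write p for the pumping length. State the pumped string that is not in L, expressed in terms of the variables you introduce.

Assume L is regular; let p be its pumping constant.
Take w = 0^p 1^p 0^p 1^p = uu where u = 0^p1^p; then w ∈ L and |w| = 4p ≥ p.
Write w = xyz as guaranteed by the lemma, with |xy| ≤ p and |y| > 0.
Because |xy| ≤ p and w begins with p copies of 0, we have y = 0^k with 1 ≤ k ≤ p.
Pump with i = 2: xy^2z = 0^{p+k} 1^p 0^p 1^p, of length 4p+k. Suppose this equals vv. The string starts with 0 and ends with 1, so v does too; thus the boundary between the two copies of v is a 1→0 transition. There is exactly one such transition, at position 2p+k, so |v| = 2p+k and |vv| = 4p+2k ≠ 4p+k since k ≥ 1. So xy^2z ∉ L.
This is a contradiction; hence L is not regular.

0^{p+k} 1^p 0^p 1^p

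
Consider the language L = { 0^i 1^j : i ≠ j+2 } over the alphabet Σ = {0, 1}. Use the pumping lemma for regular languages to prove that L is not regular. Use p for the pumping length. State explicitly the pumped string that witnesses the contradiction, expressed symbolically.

Assume L is regular; let p be its pumping constant.
Choose w = 0^p 1^{p+p!-2}. Since p ≠ (p+p!-2)+2 = p+p!, w ∈ L; and |w| ≥ p.
The pumping lemma gives a decomposition w = xyz where |xy| ≤ p and y is nonempty.
Since the first p symbols of w are all 0's and |xy| ≤ p, y lies entirely in the leading 0-block: y = 0^k for some k with 1 ≤ k ≤ p.
Since 1 ≤ k ≤ p, k divides p!; set t = 1 + p!/k. Then xy^t z has p + (p!/k)·k = p + p! copies of 0. Now the 0-count is p+p! and (1-count)+2 = (p+p!-2)+2 = p+p!, so i ≠ j+2 fails. So xy^t z = 0^{p+p!} 1^{p+p!-2} ∉ L.
This contradicts the pumping lemma, so L is not regular.

0^{p+p!} 1^{p+p!-2}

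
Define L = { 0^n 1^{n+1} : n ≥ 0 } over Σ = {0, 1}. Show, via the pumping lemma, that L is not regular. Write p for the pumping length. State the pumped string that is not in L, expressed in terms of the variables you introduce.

Toward a contradiction, assume L is regular with pumping length p.
Take w = 0^p 1^{p+1}. Then w ∈ L and |w| = 2p+1 ≥ p.
The pumping lemma gives a decomposition w = xyz where |xy| ≤ p and |y| > 0.
The first p characters of w are 0's, so xy (and hence y) consists only of 0's. Write y = 0^k, 1 ≤ k ≤ p.
Pump with i = 2: xy^2z = 0^{p+k} 1^{p+1}. For this to lie in L we would need p+1 = (p+k)+1, which forces k = 0. But k ≥ 1, so xy^2z ∉ L.
Contradiction. Therefore L is not regular.

0^{p+k} 1^{p+1}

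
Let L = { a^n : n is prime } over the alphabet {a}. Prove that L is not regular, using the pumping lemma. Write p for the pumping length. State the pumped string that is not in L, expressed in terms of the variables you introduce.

a^{q(1+k)}

Suppose for contradiction that L is regular, and let p be the pumping length.
Let q be a prime with q ≥ p+2 (infinitely many primes exist), and take w = a^q ∈ L with |w| = q ≥ p.
The pumping lemma gives a decomposition w = xyz where |xy| ≤ p and |y| ≥ 1.
Then y = a^k for some k with 1 ≤ k ≤ p.
Since 1 ≤ k ≤ p, |xz| = q-k. Pump with i = q+1: |xy^{q+1}z| = (q-k)+(q+1)k = q+qk = q(1+k), which is composite (both factors ≥ 2). So xy^{q+1}z = a^{q(1+k)} ∉ L.
This is a contradiction; hence L is not regular.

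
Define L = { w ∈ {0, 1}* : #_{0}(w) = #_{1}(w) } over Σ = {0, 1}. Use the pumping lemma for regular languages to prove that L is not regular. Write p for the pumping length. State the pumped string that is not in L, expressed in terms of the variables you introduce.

0^{p+k} 1^p

Suppose for contradiction that L is regular, and let p be the pumping length.
Choose w = 0^p 1^p ∈ L with |w| = 2p ≥ p.
Write w = xyz as guaranteed by the lemma, with |xy| ≤ p and y is nonempty.
Because |xy| ≤ p and w begins with p copies of 0, we have y = 0^k with 1 ≤ k ≤ p.
Pump with i = 2: xy^2z = 0^{p+k} 1^p has p+k occurrences of 0 but only p of 1. Since k ≥ 1 the counts differ, so xy^2z ∉ L.
This contradicts the pumping lemma, so L is not regular.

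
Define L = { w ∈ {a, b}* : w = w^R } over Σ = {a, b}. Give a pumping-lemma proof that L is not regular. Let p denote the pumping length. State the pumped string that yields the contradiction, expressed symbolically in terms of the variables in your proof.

Assume L is regular. Let p be the pumping length given by the pumping lemma.
Take w = a^p b a^p, a palindrome of length 2p+1 ≥ p.
Write w = xyz as guaranteed by the lemma, with |xy| ≤ p and |y| ≥ 1.
The first p characters of w are a's, so xy (and hence y) consists only of a's. Write y = a^k, 1 ≤ k ≤ p.
Pump with i = 2: xy^2z = a^{p+k} b a^p. Its reverse is a^p b a^{p+k}, which differs from xy^2z since k ≥ 1. So xy^2z is not a palindrome and xy^2z ∉ L.
Contradiction. Therefore L is not regular.

a^{p+k} b a^p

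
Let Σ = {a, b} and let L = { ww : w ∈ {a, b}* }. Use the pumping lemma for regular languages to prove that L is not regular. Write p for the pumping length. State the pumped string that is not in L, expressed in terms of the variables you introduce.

a^{p+k} b^p a^p b^p

Toward a contradiction, assume L is regular with pumping length p.
Take w = a^p b^p a^p b^p = uu where u = a^pb^p; then w ∈ L and |w| = 4p ≥ p.
By the pumping lemma, w = xyz with |xy| ≤ p and y is nonempty.
Because |xy| ≤ p and w begins with p copies of a, we have y = a^k with 1 ≤ k ≤ p.
Pump with i = 2: xy^2z = a^{p+k} b^p a^p b^p, of length 4p+k. Suppose this equals vv. The string starts with a and ends with b, so v does too; thus the boundary between the two copies of v is a b→a transition. There is exactly one such transition, at position 2p+k, so |v| = 2p+k and |vv| = 4p+2k ≠ 4p+k since k ≥ 1. So xy^2z ∉ L.
Contradiction. Therefore L is not regular.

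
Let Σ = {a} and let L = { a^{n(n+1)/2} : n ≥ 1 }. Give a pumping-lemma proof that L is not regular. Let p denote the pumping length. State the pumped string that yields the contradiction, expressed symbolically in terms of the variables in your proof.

Suppose for contradiction that L is regular, and let p be the pumping length.
Take w = a^{p(p+1)/2} ∈ L with |w| = p(p+1)/2 ≥ p.
The pumping lemma gives a decomposition w = xyz where |xy| ≤ p and y is nonempty.
Then y = a^k for some k with 1 ≤ k ≤ p.
Pump with i = 2: xy^2z = a^{p(p+1)/2+k}. Since 1 ≤ k ≤ p, p(p+1)/2 < p(p+1)/2+k ≤ p(p+1)/2+p < (p+1)(p+2)/2, so p(p+1)/2+k is strictly between consecutive triangular numbers. So xy^2z ∉ L.
This is a contradiction; hence L is not regular.

a^{p(p+1)/2+k}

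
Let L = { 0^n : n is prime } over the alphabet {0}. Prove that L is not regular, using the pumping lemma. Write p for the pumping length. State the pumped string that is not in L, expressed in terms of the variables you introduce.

0^{q(1+k)}

Assume L is regular; let p be its pumping constant.
Let q be a prime with q ≥ p+2 (infinitely many primes exist), and take w = 0^q ∈ L with |w| = q ≥ p.
The pumping lemma gives a decomposition w = xyz where |xy| ≤ p and |y| ≥ 1.
Then y = 0^k for some k with 1 ≤ k ≤ p.
Since 1 ≤ k ≤ p, |xz| = q-k. Pump with i = q+1: |xy^{q+1}z| = (q-k)+(q+1)k = q+qk = q(1+k), which is composite (both factors ≥ 2). So xy^{q+1}z = 0^{q(1+k)} ∉ L.
This is a contradiction; hence L is not regular.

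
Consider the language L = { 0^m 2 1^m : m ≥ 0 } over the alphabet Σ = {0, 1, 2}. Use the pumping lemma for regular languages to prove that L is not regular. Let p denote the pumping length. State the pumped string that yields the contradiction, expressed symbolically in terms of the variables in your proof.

Assume L is regular. Let p be the pumping length given by the pumping lemma.
Take w = 0^p 2 1^p ∈ L with |w| = 2p+1 ≥ p.
Write w = xyz as guaranteed by the lemma, with |xy| ≤ p and |y| ≥ 1.
Since the first p symbols of w are all 0's and |xy| ≤ p, y lies entirely in the leading 0-block: y = 0^k for some k with 1 ≤ k ≤ p.
Pump with i = 2: xy^2z = 0^{p+k} 2 1^p, which would require p+k = p. But k ≥ 1, so xy^2z ∉ L.
This contradicts the pumping lemma, so L is not regular.

0^{p+k} 2 1^p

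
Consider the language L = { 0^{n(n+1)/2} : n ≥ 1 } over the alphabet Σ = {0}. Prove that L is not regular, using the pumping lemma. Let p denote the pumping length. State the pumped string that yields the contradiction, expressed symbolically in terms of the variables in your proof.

Suppose for contradiction that L is regular, and let p be the pumping length.
Take w = 0^{p(p+1)/2} ∈ L with |w| = p(p+1)/2 ≥ p.
The pumping lemma gives a decomposition w = xyz where |xy| ≤ p and |y| ≥ 1.
Then y = 0^k for some k with 1 ≤ k ≤ p.
Pump with i = 2: xy^2z = 0^{p(p+1)/2+k}. Since 1 ≤ k ≤ p, p(p+1)/2 < p(p+1)/2+k ≤ p(p+1)/2+p < (p+1)(p+2)/2, so p(p+1)/2+k is strictly between consecutive triangular numbers. So xy^2z ∉ L.
This contradicts the pumping lemma, so L is not regular.

0^{p(p+1)/2+k}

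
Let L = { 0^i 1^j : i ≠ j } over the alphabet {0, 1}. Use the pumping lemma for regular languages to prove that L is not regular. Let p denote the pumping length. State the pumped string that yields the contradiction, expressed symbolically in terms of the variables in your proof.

Assume L is regular. Let p be the pumping length given by the pumping lemma.
Choose w = 0^p 1^{p+p!}. Since p ≠ p+p!, w ∈ L; and |w| ≥ p.
By the pumping lemma, w = xyz with |xy| ≤ p and y is nonempty.
The first p characters of w are 0's, so xy (and hence y) consists only of 0's. Write y = 0^k, 1 ≤ k ≤ p.
Since 1 ≤ k ≤ p, k divides p!; set t = 1 + p!/k. Then xy^t z has p + (p!/k)·k = p + p! copies of 0. Now the 0-count equals the 1-count, so i ≠ j fails. So xy^t z = 0^{p+p!} 1^{p+p!} ∉ L.
This contradicts the pumping lemma, so L is not regular.

0^{p+p!} 1^{p+p!}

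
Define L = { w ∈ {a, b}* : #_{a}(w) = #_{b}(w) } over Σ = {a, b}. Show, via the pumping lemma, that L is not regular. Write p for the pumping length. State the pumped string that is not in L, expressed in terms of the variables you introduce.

a^{p+k} b^p

Toward a contradiction, assume L is regular with pumping length p.
Choose w = a^p b^p ∈ L with |w| = 2p ≥ p.
Write w = xyz as guaranteed by the lemma, with |xy| ≤ p and |y| > 0.
The first p characters of w are a's, so xy (and hence y) consists only of a's. Write y = a^k, 1 ≤ k ≤ p.
Pump with i = 2: xy^2z = a^{p+k} b^p has p+k occurrences of a but only p of b. Since k ≥ 1 the counts differ, so xy^2z ∉ L.
This contradicts the pumping lemma, so L is not regular.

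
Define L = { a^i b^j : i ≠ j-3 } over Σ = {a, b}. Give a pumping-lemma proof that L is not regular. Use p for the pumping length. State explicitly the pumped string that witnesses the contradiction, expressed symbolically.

Toward a contradiction, assume L is regular with pumping length p.
Choose w = a^p b^{p+p!+3}. Since p ≠ (p+p!+3)-3 = p+p!, w ∈ L; and |w| ≥ p.
By the pumping lemma, w = xyz with |xy| ≤ p and |y| ≥ 1.
Because |xy| ≤ p and w begins with p copies of a, we have y = a^k with 1 ≤ k ≤ p.
Since 1 ≤ k ≤ p, k divides p!; set t = 1 + p!/k. Then xy^t z has p + (p!/k)·k = p + p! copies of a. Now the a-count is p+p! and (b-count)-3 = (p+p!+3)-3 = p+p!, so i ≠ j-3 fails. So xy^t z = a^{p+p!} b^{p+p!+3} ∉ L.
This is a contradiction; hence L is not regular.

a^{p+p!} b^{p+p!+3}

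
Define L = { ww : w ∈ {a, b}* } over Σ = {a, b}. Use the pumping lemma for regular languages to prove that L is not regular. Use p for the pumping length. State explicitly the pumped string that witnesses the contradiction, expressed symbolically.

a^{p+k} b^p a^p b^p

Assume L is regular. Let p be the pumping length given by the pumping lemma.
Take w = a^p b^p a^p b^p = uu where u = a^pb^p; then w ∈ L and |w| = 4p ≥ p.
The pumping lemma gives a decomposition w = xyz where |xy| ≤ p and |y| > 0.
Because |xy| ≤ p and w begins with p copies of a, we have y = a^k with 1 ≤ k ≤ p.
Pump with i = 2: xy^2z = a^{p+k} b^p a^p b^p, of length 4p+k. Suppose this equals vv. The string starts with a and ends with b, so v does too; thus the boundary between the two copies of v is a b→a transition. There is exactly one such transition, at position 2p+k, so |v| = 2p+k and |vv| = 4p+2k ≠ 4p+k since k ≥ 1. So xy^2z ∉ L.
Contradiction. Therefore L is not regular.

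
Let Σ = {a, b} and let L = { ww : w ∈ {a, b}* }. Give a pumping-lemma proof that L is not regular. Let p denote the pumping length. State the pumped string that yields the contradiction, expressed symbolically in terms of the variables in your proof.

Suppose for contradiction that L is regular, and let p be the pumping length.
Take w = a^p b^p a^p b^p = uu where u = a^pb^p; then w ∈ L and |w| = 4p ≥ p.
Write w = xyz as guaranteed by the lemma, with |xy| ≤ p and |y| ≥ 1.
Since the first p symbols of w are all a's and |xy| ≤ p, y lies entirely in the leading a-block: y = a^k for some k with 1 ≤ k ≤ p.
Pump with i = 2: xy^2z = a^{p+k} b^p a^p b^p, of length 4p+k. Suppose this equals vv. The string starts with a and ends with b, so v does too; thus the boundary between the two copies of v is a b→a transition. There is exactly one such transition, at position 2p+k, so |v| = 2p+k and |vv| = 4p+2k ≠ 4p+k since k ≥ 1. So xy^2z ∉ L.
This is a contradiction; hence L is not regular.

a^{p+k} b^p a^p b^p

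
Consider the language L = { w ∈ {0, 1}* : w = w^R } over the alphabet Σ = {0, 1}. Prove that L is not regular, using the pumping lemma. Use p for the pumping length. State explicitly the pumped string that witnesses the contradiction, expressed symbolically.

0^{p+k} 1 0^p

Toward a contradiction, assume L is regular with pumping length p.
Take w = 0^p 1 0^p, a palindrome of length 2p+1 ≥ p.
Write w = xyz as guaranteed by the lemma, with |xy| ≤ p and |y| ≥ 1.
Because |xy| ≤ p and w begins with p copies of 0, we have y = 0^k with 1 ≤ k ≤ p.
Pump with i = 2: xy^2z = 0^{p+k} 1 0^p. Its reverse is 0^p 1 0^{p+k}, which differs from xy^2z since k ≥ 1. So xy^2z is not a palindrome and xy^2z ∉ L.
This contradicts the pumping lemma, so L is not regular.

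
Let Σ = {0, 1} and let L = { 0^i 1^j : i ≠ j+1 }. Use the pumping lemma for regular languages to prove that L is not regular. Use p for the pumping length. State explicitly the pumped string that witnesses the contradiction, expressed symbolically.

Assume L is regular; let p be its pumping constant.
Choose w = 0^p 1^{p+p!-1}. Since p ≠ (p+p!-1)+1 = p+p!, w ∈ L; and |w| ≥ p.
Write w = xyz as guaranteed by the lemma, with |xy| ≤ p and |y| > 0.
Since the first p symbols of w are all 0's and |xy| ≤ p, y lies entirely in the leading 0-block: y = 0^k for some k with 1 ≤ k ≤ p.
Since 1 ≤ k ≤ p, k divides p!; set t = 1 + p!/k. Then xy^t z has p + (p!/k)·k = p + p! copies of 0. Now the 0-count is p+p! and (1-count)+1 = (p+p!-1)+1 = p+p!, so i ≠ j+1 fails. So xy^t z = 0^{p+p!} 1^{p+p!-1} ∉ L.
Contradiction. Therefore L is not regular.

0^{p+p!} 1^{p+p!-1}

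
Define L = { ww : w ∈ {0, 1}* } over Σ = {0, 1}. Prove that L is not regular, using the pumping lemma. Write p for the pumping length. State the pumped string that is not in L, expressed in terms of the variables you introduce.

0^{p+k} 1^p 0^p 1^p

Assume L is regular. Let p be the pumping length given by the pumping lemma.
Take w = 0^p 1^p 0^p 1^p = uu where u = 0^p1^p; then w ∈ L and |w| = 4p ≥ p.
The pumping lemma gives a decomposition w = xyz where |xy| ≤ p and |y| ≥ 1.
Because |xy| ≤ p and w begins with p copies of 0, we have y = 0^k with 1 ≤ k ≤ p.
Pump with i = 2: xy^2z = 0^{p+k} 1^p 0^p 1^p, of length 4p+k. Suppose this equals vv. The string starts with 0 and ends with 1, so v does too; thus the boundary between the two copies of v is a 1→0 transition. There is exactly one such transition, at position 2p+k, so |v| = 2p+k and |vv| = 4p+2k ≠ 4p+k since k ≥ 1. So xy^2z ∉ L.
This is a contradiction; hence L is not regular.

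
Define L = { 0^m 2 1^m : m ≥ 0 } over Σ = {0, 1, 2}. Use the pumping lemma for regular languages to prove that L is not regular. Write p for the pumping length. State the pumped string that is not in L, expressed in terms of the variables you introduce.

Assume L is regular. Let p be the pumping length given by the pumping lemma.
Take w = 0^p 2 1^p ∈ L with |w| = 2p+1 ≥ p.
Write w = xyz as guaranteed by the lemma, with |xy| ≤ p and y is nonempty.
Because |xy| ≤ p and w begins with p copies of 0, we have y = 0^k with 1 ≤ k ≤ p.
Pump with i = 2: xy^2z = 0^{p+k} 2 1^p, which would require p+k = p. But k ≥ 1, so xy^2z ∉ L.
This is a contradiction; hence L is not regular.

0^{p+k} 2 1^p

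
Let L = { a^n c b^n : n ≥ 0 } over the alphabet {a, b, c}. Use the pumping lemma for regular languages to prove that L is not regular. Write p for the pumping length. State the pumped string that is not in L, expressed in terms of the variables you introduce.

Assume L is regular; let p be its pumping constant.
Take w = a^p c b^p ∈ L with |w| = 2p+1 ≥ p.
By the pumping lemma, w = xyz with |xy| ≤ p and y is nonempty.
Since the first p symbols of w are all a's and |xy| ≤ p, y lies entirely in the leading a-block: y = a^k for some k with 1 ≤ k ≤ p.
Pump with i = 2: xy^2z = a^{p+k} c b^p, which would require p+k = p. But k ≥ 1, so xy^2z ∉ L.
This is a contradiction; hence L is not regular.

a^{p+k} c b^p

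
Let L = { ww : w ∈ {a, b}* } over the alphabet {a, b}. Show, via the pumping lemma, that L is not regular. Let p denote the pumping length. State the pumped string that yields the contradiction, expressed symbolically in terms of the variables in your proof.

a^{p+k} b^p a^p b^p

Assume L is regular. Let p be the pumping length given by the pumping lemma.
Take w = a^p b^p a^p b^p = uu where u = a^pb^p; then w ∈ L and |w| = 4p ≥ p.
The pumping lemma gives a decomposition w = xyz where |xy| ≤ p and |y| > 0.
Since the first p symbols of w are all a's and |xy| ≤ p, y lies entirely in the leading a-block: y = a^k for some k with 1 ≤ k ≤ p.
Pump with i = 2: xy^2z = a^{p+k} b^p a^p b^p, of length 4p+k. Suppose this equals vv. The string starts with a and ends with b, so v does too; thus the boundary between the two copies of v is a b→a transition. There is exactly one such transition, at position 2p+k, so |v| = 2p+k and |vv| = 4p+2k ≠ 4p+k since k ≥ 1. So xy^2z ∉ L.
This contradicts the pumping lemma, so L is not regular.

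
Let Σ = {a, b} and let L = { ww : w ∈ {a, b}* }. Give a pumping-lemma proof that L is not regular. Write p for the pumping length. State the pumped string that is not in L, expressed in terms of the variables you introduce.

a^{p+k} b^p a^p b^p

Assume L is regular; let p be its pumping constant.
Take w = a^p b^p a^p b^p = uu where u = a^pb^p; then w ∈ L and |w| = 4p ≥ p.
By the pumping lemma, w = xyz with |xy| ≤ p and |y| ≥ 1.
The first p characters of w are a's, so xy (and hence y) consists only of a's. Write y = a^k, 1 ≤ k ≤ p.
Pump with i = 2: xy^2z = a^{p+k} b^p a^p b^p, of length 4p+k. Suppose this equals vv. The string starts with a and ends with b, so v does too; thus the boundary between the two copies of v is a b→a transition. There is exactly one such transition, at position 2p+k, so |v| = 2p+k and |vv| = 4p+2k ≠ 4p+k since k ≥ 1. So xy^2z ∉ L.
This contradicts the pumping lemma, so L is not regular.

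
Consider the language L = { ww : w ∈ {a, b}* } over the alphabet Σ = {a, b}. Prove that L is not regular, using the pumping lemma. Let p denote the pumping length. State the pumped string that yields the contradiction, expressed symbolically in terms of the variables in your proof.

a^{p+k} b^p a^p b^p

Suppose for contradiction that L is regular, and let p be the pumping length.
Take w = a^p b^p a^p b^p = uu where u = a^pb^p; then w ∈ L and |w| = 4p ≥ p.
Write w = xyz as guaranteed by the lemma, with |xy| ≤ p and |y| ≥ 1.
Because |xy| ≤ p and w begins with p copies of a, we have y = a^k with 1 ≤ k ≤ p.
Pump with i = 2: xy^2z = a^{p+k} b^p a^p b^p, of length 4p+k. Suppose this equals vv. The string starts with a and ends with b, so v does too; thus the boundary between the two copies of v is a b→a transition. There is exactly one such transition, at position 2p+k, so |v| = 2p+k and |vv| = 4p+2k ≠ 4p+k since k ≥ 1. So xy^2z ∉ L.
This contradicts the pumping lemma, so L is not regular.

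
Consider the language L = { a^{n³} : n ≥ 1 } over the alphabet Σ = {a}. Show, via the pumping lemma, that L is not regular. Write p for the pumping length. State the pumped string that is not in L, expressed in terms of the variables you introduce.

a^{p³+k}

Toward a contradiction, assume L is regular with pumping length p.
Take w = a^{p³} ∈ L with |w| = p³ ≥ p.
Write w = xyz as guaranteed by the lemma, with |xy| ≤ p and |y| > 0.
Then y = a^k for some k with 1 ≤ k ≤ p.
Pump with i = 2: xy^2z = a^{p³+k}. Since 1 ≤ k ≤ p, p³ < p³+k ≤ p³+p < p³+3p²+3p+1 = (p+1)³, so p³+k is not a perfect cube. So xy^2z ∉ L.
This is a contradiction; hence L is not regular.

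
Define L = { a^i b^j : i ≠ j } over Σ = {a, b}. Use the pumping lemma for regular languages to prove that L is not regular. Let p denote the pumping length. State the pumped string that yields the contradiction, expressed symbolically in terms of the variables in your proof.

Toward a contradiction, assume L is regular with pumping length p.
Choose w = a^p b^{p+p!}. Since p ≠ p+p!, w ∈ L; and |w| ≥ p.
By the pumping lemma, w = xyz with |xy| ≤ p and y is nonempty.
Because |xy| ≤ p and w begins with p copies of a, we have y = a^k with 1 ≤ k ≤ p.
Since 1 ≤ k ≤ p, k divides p!; set t = 1 + p!/k. Then xy^t z has p + (p!/k)·k = p + p! copies of a. Now the a-count equals the b-count, so i ≠ j fails. So xy^t z = a^{p+p!} b^{p+p!} ∉ L.
This contradicts the pumping lemma, so L is not regular.

a^{p+p!} b^{p+p!}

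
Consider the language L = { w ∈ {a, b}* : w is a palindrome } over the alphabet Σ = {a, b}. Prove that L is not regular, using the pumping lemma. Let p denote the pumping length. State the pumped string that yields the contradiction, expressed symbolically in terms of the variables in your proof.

Suppose for contradiction that L is regular, and let p be the pumping length.
Take w = a^p b a^p, a palindrome of length 2p+1 ≥ p.
Write w = xyz as guaranteed by the lemma, with |xy| ≤ p and y is nonempty.
The first p characters of w are a's, so xy (and hence y) consists only of a's. Write y = a^k, 1 ≤ k ≤ p.
Pump with i = 2: xy^2z = a^{p+k} b a^p. Its reverse is a^p b a^{p+k}, which differs from xy^2z since k ≥ 1. So xy^2z is not a palindrome and xy^2z ∉ L.
This contradicts the pumping lemma, so L is not regular.

a^{p+k} b a^p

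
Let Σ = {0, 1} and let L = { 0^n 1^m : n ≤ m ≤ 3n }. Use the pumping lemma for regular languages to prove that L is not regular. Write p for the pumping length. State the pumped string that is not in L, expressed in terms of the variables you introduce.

Assume L is regular. Let p be the pumping length given by the pumping lemma.
Take w = 0^p 1^p ∈ L (since p ≤ p ≤ 3p), with |w| = 2p ≥ p.
By the pumping lemma, w = xyz with |xy| ≤ p and |y| > 0.
Since the first p symbols of w are all 0's and |xy| ≤ p, y lies entirely in the leading 0-block: y = 0^k for some k with 1 ≤ k ≤ p.
Pump with i = 2: xy^2z = 0^{p+k} 1^p. Now n = p+k > p = m, so the condition n ≤ m fails. Thus xy^2z ∉ L.
Contradiction. Therefore L is not regular.

0^{p+k} 1^p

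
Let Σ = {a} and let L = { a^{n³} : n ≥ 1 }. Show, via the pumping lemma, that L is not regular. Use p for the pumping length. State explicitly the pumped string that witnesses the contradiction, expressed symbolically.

Assume L is regular. Let p be the pumping length given by the pumping lemma.
Take w = a^{p³} ∈ L with |w| = p³ ≥ p.
By the pumping lemma, w = xyz with |xy| ≤ p and |y| > 0.
Then y = a^k for some k with 1 ≤ k ≤ p.
Pump with i = 2: xy^2z = a^{p³+k}. Since 1 ≤ k ≤ p, p³ < p³+k ≤ p³+p < p³+3p²+3p+1 = (p+1)³, so p³+k is not a perfect cube. So xy^2z ∉ L.
Contradiction. Therefore L is not regular.

a^{p³+k}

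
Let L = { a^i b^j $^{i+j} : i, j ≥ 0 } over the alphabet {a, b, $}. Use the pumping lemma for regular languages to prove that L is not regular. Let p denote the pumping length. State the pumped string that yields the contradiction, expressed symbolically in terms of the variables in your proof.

Assume L is regular; let p be its pumping constant.
Take w = a^p b^p $^{2p} ∈ L (with i=j=p, i+j=2p), |w| = 4p ≥ p.
By the pumping lemma, w = xyz with |xy| ≤ p and |y| > 0.
The first p characters of w are a's, so xy (and hence y) consists only of a's. Write y = a^k, 1 ≤ k ≤ p.
Consider xy^2z = a^{p+k} b^p $^{2p}. Now the a- and b-counts sum to 2p+k, but the $-count is 2p ≠ 2p+k. So xy^2z ∉ L.
This is a contradiction; hence L is not regular.

a^{p+k} b^p $^{2p}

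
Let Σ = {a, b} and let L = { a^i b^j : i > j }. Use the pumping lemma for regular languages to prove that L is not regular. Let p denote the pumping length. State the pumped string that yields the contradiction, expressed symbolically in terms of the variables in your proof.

a^{p+1-k} b^p

Toward a contradiction, assume L is regular with pumping length p.
Choose w = a^{p+1} b^p ∈ L, with |w| = 2p+1 ≥ p.
The pumping lemma gives a decomposition w = xyz where |xy| ≤ p and y is nonempty.
The first p characters of w are a's, so xy (and hence y) consists only of a's. Write y = a^k, 1 ≤ k ≤ p.
Consider xy^0z = xz = a^{p+1-k} b^p. Since k ≥ 1, the a-count p+1-k is at most p, so i > j fails; thus xz ∉ L.
Contradiction. Therefore L is not regular.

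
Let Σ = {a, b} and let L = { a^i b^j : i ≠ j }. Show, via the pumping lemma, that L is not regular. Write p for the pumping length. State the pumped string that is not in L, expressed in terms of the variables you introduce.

Suppose for contradiction that L is regular, and let p be the pumping length.
Choose w = a^p b^{p+p!}. Since p ≠ p+p!, w ∈ L; and |w| ≥ p.
By the pumping lemma, w = xyz with |xy| ≤ p and |y| ≥ 1.
Since the first p symbols of w are all a's and |xy| ≤ p, y lies entirely in the leading a-block: y = a^k for some k with 1 ≤ k ≤ p.
Since 1 ≤ k ≤ p, k divides p!; set t = 1 + p!/k. Then xy^t z has p + (p!/k)·k = p + p! copies of a. Now the a-count equals the b-count, so i ≠ j fails. So xy^t z = a^{p+p!} b^{p+p!} ∉ L.
Contradiction. Therefore L is not regular.

a^{p+p!} b^{p+p!}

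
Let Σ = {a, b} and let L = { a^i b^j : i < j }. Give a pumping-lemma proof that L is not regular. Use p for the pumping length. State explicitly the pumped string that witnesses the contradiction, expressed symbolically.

Assume L is regular; let p be its pumping constant.
Choose w = a^p b^{p+1} ∈ L, with |w| = 2p+1 ≥ p.
The pumping lemma gives a decomposition w = xyz where |xy| ≤ p and |y| > 0.
The first p characters of w are a's, so xy (and hence y) consists only of a's. Write y = a^k, 1 ≤ k ≤ p.
Consider xy^2z = a^{p+k} b^{p+1}. Since k ≥ 1, the a-count p+k is at least p+1, so i < j fails; thus xy^2z ∉ L.
Contradiction. Therefore L is not regular.

a^{p+k} b^{p+1}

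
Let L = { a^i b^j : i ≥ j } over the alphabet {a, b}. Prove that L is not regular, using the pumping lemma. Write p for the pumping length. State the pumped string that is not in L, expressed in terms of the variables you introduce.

Assume L is regular; let p be its pumping constant.
Choose w = a^p b^p ∈ L, with |w| = 2p ≥ p.
Write w = xyz as guaranteed by the lemma, with |xy| ≤ p and |y| > 0.
The first p characters of w are a's, so xy (and hence y) consists only of a's. Write y = a^k, 1 ≤ k ≤ p.
Consider xy^0z = xz = a^{p-k} b^p. Since k ≥ 1, the a-count p-k is less than p, so i ≥ j fails; thus xz ∉ L.
Contradiction. Therefore L is not regular.

a^{p-k} b^p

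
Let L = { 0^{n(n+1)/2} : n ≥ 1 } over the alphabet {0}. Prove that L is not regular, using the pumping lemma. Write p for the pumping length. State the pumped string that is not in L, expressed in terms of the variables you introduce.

0^{p(p+1)/2+k}

Toward a contradiction, assume L is regular with pumping length p.
Take w = 0^{p(p+1)/2} ∈ L with |w| = p(p+1)/2 ≥ p.
Write w = xyz as guaranteed by the lemma, with |xy| ≤ p and |y| > 0.
Then y = 0^k for some k with 1 ≤ k ≤ p.
Pump with i = 2: xy^2z = 0^{p(p+1)/2+k}. Since 1 ≤ k ≤ p, p(p+1)/2 < p(p+1)/2+k ≤ p(p+1)/2+p < (p+1)(p+2)/2, so p(p+1)/2+k is strictly between consecutive triangular numbers. So xy^2z ∉ L.
Contradiction. Therefore L is not regular.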